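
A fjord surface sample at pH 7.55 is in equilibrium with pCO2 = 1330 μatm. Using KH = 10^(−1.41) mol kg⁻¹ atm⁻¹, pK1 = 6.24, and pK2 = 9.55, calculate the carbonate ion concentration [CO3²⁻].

[CO2*] = KH · pCO2 = 10^(−1.41) × 1330×10^-6 = 5.174×10^-5 mol/kg
α₀ = 1/(1 + K1/[H⁺] + K1K2/[H⁺]²) = 1/(1 + 10^+1.31 + 10^-0.69) = 0.04625
DIC = [CO2*]/α₀ = 5.174×10^-5 / 0.04625 = 1.119 mmol/kg
[CO3²⁻] = α₂·DIC; α₂ = 0.009443, so [CO3²⁻] = 0.009443 × 1.119 = 0.0106 mmol/kg = 10.6 μmol/kg

[CO3²⁻] = 10.6 μmol/kg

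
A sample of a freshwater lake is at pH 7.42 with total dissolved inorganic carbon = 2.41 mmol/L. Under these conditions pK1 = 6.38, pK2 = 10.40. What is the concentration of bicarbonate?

α₁ = 1 / (1 + [H⁺]/K1 + K2/[H⁺]) = 1 / (1 + 10^-1.04 + 10^-2.98)
   = 1 / (1 + 0.091201 + 0.0010471) = 1/1.0922 = 0.9155
[HCO3⁻] = α₁ × DIC = 0.9155 × 2.41 = 2.21 mmol/L

[HCO3⁻] = 2.21 mmol/L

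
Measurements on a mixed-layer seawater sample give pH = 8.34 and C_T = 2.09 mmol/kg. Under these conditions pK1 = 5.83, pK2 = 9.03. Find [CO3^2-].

[CO3²⁻] = 0.353 mmol/kg

α₂ = 1 / (1 + [H⁺]/K2 + [H⁺]²/(K1K2)) = 1 / (1 + 10^+0.69 + 10^-1.82)
   = 1 / (1 + 4.8978 + 0.015136) = 1/5.9129 = 0.1691
[CO3²⁻] = α₂ × DIC = 0.1691 × 2.09 = 0.353 mmol/kg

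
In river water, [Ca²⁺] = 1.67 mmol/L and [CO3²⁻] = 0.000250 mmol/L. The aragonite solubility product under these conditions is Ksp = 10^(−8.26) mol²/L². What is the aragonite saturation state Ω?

Ω = 0.0760

Ksp = 10^(−8.26) = 5.495×10^-9
Ω = [Ca²⁺][CO3²⁻]/Ksp = (1.67×10^-3)(0.000250×10^-3) / 5.495×10^-9 = 0.0760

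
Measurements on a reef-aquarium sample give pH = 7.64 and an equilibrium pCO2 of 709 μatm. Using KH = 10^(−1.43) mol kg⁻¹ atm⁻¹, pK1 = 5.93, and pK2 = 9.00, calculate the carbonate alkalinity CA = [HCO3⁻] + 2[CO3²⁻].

CA = 1.47 mmol/kg

[CO2*] = KH · pCO2 = 10^(−1.43) × 709×10^-6 = 2.634×10^-5 mol/kg
α₀ = 1/(1 + K1/[H⁺] + K1K2/[H⁺]²) = 1/(1 + 10^+1.71 + 10^+0.35) = 0.01834
DIC = [CO2*]/α₀ = 2.634×10^-5 / 0.01834 = 1.436 mmol/kg
CA = (α₁ + 2α₂)·DIC = (0.9406 + 2×0.04106) × 1.436 = 1.47 mmol/kg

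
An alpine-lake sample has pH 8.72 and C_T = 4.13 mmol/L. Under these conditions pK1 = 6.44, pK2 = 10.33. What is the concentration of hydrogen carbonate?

α₁ = 1 / (1 + [H⁺]/K1 + K2/[H⁺]) = 1 / (1 + 10^-2.28 + 10^-1.61)
   = 1 / (1 + 0.0052481 + 0.024547) = 1/1.0298 = 0.9711
[HCO3⁻] = α₁ × DIC = 0.9711 × 4.13 = 4.01 mmol/L

[HCO3⁻] = 4.01 mmol/L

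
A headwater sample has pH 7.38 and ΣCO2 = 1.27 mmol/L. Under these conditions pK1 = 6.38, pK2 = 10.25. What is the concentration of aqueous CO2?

α₀ = 1 / (1 + K1/[H⁺] + K1K2/[H⁺]²) = 1 / (1 + 10^+1.00 + 10^-1.87)
   = 1 / (1 + 10.000 + 0.013490) = 1/11.013 = 0.09080
[CO2*] = α₀ × DIC = 0.09080 × 1.27 = 0.115 mmol/L

[CO2*] = 0.115 mmol/L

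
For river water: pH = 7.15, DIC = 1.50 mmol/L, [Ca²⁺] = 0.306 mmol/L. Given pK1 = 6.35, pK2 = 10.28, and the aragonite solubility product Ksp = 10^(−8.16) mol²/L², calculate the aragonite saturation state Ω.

Ω = 0.0424

α₂ = 1 / (1 + [H⁺]/K2 + [H⁺]²/(K1K2)) = 1 / (1 + 10^+3.13 + 10^+2.33)
   = 1 / (1 + 1349.0 + 213.80) = 1/1563.8 = 0.0006395
[CO3²⁻] = α₂ × DIC = 0.0006395 × 1.50 = 0.0009592 mmol/L = 0.9592 μmol/L
Ksp = 10^(−8.16) = 6.918×10^-9
Ω = [Ca²⁺][CO3²⁻]/Ksp = (0.306×10^-3)(9.592×10^-7) / 6.918×10^-9 = 0.0424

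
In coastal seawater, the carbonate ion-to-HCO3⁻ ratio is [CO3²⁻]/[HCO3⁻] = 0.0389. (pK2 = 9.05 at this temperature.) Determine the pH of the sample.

From K2 = [H⁺][CO3²⁻]/[HCO3⁻]:  pH = pK2 + log₁₀([CO3²⁻]/[HCO3⁻])
log₁₀(0.0389) = -1.410
pH = 9.05 + (-1.410) = 7.64

pH = 7.64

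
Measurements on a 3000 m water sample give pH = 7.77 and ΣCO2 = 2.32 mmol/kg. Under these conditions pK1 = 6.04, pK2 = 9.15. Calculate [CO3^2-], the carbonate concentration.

α₂ = 1 / (1 + [H⁺]/K2 + [H⁺]²/(K1K2)) = 1 / (1 + 10^+1.38 + 10^-0.35)
   = 1 / (1 + 23.988 + 0.44668) = 1/25.435 = 0.03932
[CO3²⁻] = α₂ × DIC = 0.03932 × 2.32 = 0.0912 mmol/kg

[CO3²⁻] = 0.0912 mmol/kg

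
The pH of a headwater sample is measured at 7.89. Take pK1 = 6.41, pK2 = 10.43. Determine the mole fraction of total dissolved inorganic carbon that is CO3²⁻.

α₂ = 0.00278

α₂ = 1 / (1 + [H⁺]/K2 + [H⁺]²/(K1K2)) = 1 / (1 + 10^+2.54 + 10^+1.06)
   = 1 / (1 + 346.74 + 11.482) = 1/359.22 = 0.002784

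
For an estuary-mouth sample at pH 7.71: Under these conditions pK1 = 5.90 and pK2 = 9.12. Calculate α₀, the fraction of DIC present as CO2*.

α₀ = 0.0147

α₀ = 1 / (1 + K1/[H⁺] + K1K2/[H⁺]²) = 1 / (1 + 10^+1.81 + 10^+0.40)
   = 1 / (1 + 64.565 + 2.5119) = 1/68.077 = 0.01469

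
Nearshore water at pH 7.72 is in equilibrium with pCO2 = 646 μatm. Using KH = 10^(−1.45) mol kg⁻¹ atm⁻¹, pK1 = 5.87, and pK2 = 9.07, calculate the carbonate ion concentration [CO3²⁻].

[CO2*] = KH · pCO2 = 10^(−1.45) × 646×10^-6 = 2.292×10^-5 mol/kg
α₀ = 1/(1 + K1/[H⁺] + K1K2/[H⁺]²) = 1/(1 + 10^+1.85 + 10^+0.50) = 0.01334
DIC = [CO2*]/α₀ = 2.292×10^-5 / 0.01334 = 1.718 mmol/kg
[CO3²⁻] = α₂·DIC; α₂ = 0.04219, so [CO3²⁻] = 0.04219 × 1.718 = 0.0725 mmol/kg

[CO3²⁻] = 0.0725 mmol/kg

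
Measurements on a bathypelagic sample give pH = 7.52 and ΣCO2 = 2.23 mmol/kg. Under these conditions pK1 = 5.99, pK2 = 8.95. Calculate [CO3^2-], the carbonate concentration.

α₂ = 1 / (1 + [H⁺]/K2 + [H⁺]²/(K1K2)) = 1 / (1 + 10^+1.43 + 10^-0.10)
   = 1 / (1 + 26.915 + 0.79433) = 1/28.710 = 0.03483
[CO3²⁻] = α₂ × DIC = 0.03483 × 2.23 = 0.0777 mmol/kg

[CO3²⁻] = 0.0777 mmol/kg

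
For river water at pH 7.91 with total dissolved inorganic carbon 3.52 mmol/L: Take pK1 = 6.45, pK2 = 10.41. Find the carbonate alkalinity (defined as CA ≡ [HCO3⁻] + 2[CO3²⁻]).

CA = 3.41 mmol/L

CA = [HCO3⁻] + 2[CO3²⁻] = (α₁ + 2α₂)·DIC
At pH 7.91: [H⁺]/K1 = 10^-1.46 = 0.034674, K2/[H⁺] = 10^-2.50 = 0.0031623
α₁ = 1/(1 + 0.034674 + 0.0031623) = 1/1.0378 = 0.9635; α₂ = α₁·K2/[H⁺] = 0.003047
α₁ + 2α₂ = 0.9696
CA = 0.9696 × 3.52 = 3.41 mmol/L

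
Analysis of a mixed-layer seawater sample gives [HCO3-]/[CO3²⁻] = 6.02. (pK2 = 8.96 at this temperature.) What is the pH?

From K2 = [H⁺][CO3²⁻]/[HCO3-]:  pH = pK2 − log₁₀([HCO3-]/[CO3²⁻])
log₁₀(6.02) = +0.780
pH = 8.96 − (+0.780) = 8.18

pH = 8.18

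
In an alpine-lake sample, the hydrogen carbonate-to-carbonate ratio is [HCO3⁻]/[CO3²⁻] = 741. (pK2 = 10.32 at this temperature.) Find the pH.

From K2 = [H⁺][CO3²⁻]/[HCO3⁻]:  pH = pK2 − log₁₀([HCO3⁻]/[CO3²⁻])
log₁₀(741) = +2.870
pH = 10.32 − (+2.870) = 7.45

pH = 7.45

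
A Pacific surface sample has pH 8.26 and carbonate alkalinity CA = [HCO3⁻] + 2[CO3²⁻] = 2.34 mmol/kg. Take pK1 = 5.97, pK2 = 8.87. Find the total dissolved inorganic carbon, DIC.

CA = [HCO3⁻] + 2[CO3²⁻] = (α₁ + 2α₂)·DIC
At pH 8.26: [H⁺]/K1 = 10^-2.29 = 0.0051286, K2/[H⁺] = 10^-0.61 = 0.24547
α₁ = 1/(1 + 0.0051286 + 0.24547) = 1/1.2506 = 0.7996; α₂ = α₁·K2/[H⁺] = 0.1963
α₁ + 2α₂ = 1.1922
DIC = CA / (α₁ + 2α₂) = 2.34 / 1.1922 = 1.96 mmol/kg

DIC = 1.96 mmol/kg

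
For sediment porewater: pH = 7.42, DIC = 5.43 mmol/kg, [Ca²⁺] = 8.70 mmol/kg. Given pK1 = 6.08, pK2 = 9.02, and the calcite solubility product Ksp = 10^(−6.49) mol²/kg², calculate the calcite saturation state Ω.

α₂ = 1 / (1 + [H⁺]/K2 + [H⁺]²/(K1K2)) = 1 / (1 + 10^+1.60 + 10^+0.26)
   = 1 / (1 + 39.811 + 1.8197) = 1/42.630 = 0.02346
[CO3²⁻] = α₂ × DIC = 0.02346 × 5.43 = 0.1274 mmol/kg
Ksp = 10^(−6.49) = 3.236×10^-7
Ω = [Ca²⁺][CO3²⁻]/Ksp = (8.70×10^-3)(1.274×10^-4) / 3.236×10^-7 = 3.42

Ω = 3.42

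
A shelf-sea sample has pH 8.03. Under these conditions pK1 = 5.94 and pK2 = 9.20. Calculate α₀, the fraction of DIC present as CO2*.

α₀ = 1 / (1 + K1/[H⁺] + K1K2/[H⁺]²) = 1 / (1 + 10^+2.09 + 10^+0.92)
   = 1 / (1 + 123.03 + 8.3176) = 1/132.34 = 0.007556

α₀ = 0.00756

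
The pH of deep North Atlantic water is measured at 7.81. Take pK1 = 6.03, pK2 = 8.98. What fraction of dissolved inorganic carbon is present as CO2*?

α₀ = 1 / (1 + K1/[H⁺] + K1K2/[H⁺]²) = 1 / (1 + 10^+1.78 + 10^+0.61)
   = 1 / (1 + 60.256 + 4.0738) = 1/65.330 = 0.01531

α₀ = 0.0153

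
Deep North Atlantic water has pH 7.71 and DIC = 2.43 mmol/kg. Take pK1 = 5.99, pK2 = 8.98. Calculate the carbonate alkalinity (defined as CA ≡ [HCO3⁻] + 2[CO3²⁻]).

CA = 2.51 mmol/kg

CA = [HCO3⁻] + 2[CO3²⁻] = (α₁ + 2α₂)·DIC
At pH 7.71: [H⁺]/K1 = 10^-1.72 = 0.019055, K2/[H⁺] = 10^-1.27 = 0.053703
α₁ = 1/(1 + 0.019055 + 0.053703) = 1/1.0728 = 0.9322; α₂ = α₁·K2/[H⁺] = 0.05006
α₁ + 2α₂ = 1.0323
CA = 1.0323 × 2.43 = 2.51 mmol/kg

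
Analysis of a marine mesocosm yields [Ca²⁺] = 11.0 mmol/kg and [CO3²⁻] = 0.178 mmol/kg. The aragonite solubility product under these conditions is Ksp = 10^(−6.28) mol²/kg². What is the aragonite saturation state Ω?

Ω = 3.73

Ksp = 10^(−6.28) = 5.248×10^-7
Ω = [Ca²⁺][CO3²⁻]/Ksp = (11.0×10^-3)(0.178×10^-3) / 5.248×10^-7 = 3.73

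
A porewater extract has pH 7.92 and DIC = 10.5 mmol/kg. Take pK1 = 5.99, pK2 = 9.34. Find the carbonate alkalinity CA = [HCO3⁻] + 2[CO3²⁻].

CA = [HCO3⁻] + 2[CO3²⁻] = (α₁ + 2α₂)·DIC
At pH 7.92: [H⁺]/K1 = 10^-1.93 = 0.011749, K2/[H⁺] = 10^-1.42 = 0.038019
α₁ = 1/(1 + 0.011749 + 0.038019) = 1/1.0498 = 0.9526; α₂ = α₁·K2/[H⁺] = 0.03622
α₁ + 2α₂ = 1.0250
CA = 1.0250 × 10.5 = 10.8 mmol/kg

CA = 10.8 mmol/kg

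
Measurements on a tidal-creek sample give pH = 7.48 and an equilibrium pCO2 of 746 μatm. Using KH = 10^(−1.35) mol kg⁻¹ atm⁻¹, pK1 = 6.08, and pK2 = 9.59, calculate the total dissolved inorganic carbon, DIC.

[CO2*] = KH · pCO2 = 10^(−1.35) × 746×10^-6 = 3.332×10^-5 mol/kg
α₀ = 1/(1 + K1/[H⁺] + K1K2/[H⁺]²) = 1/(1 + 10^+1.40 + 10^-0.71) = 0.03800
DIC = [CO2*]/α₀ = 3.332×10^-5 / 0.03800 = 0.877 mmol/kg

DIC = 0.877 mmol/kg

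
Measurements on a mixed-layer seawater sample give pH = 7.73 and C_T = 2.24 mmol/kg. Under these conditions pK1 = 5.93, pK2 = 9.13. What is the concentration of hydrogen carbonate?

[HCO3⁻] = 2.12 mmol/kg

α₁ = 1 / (1 + [H⁺]/K1 + K2/[H⁺]) = 1 / (1 + 10^-1.80 + 10^-1.40)
   = 1 / (1 + 0.015849 + 0.039811) = 1/1.0557 = 0.9473
[HCO3⁻] = α₁ × DIC = 0.9473 × 2.24 = 2.12 mmol/kg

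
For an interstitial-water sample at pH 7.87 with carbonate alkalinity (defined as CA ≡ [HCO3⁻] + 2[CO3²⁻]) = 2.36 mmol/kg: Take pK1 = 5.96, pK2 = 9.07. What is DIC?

DIC = 2.25 mmol/kg

CA = [HCO3⁻] + 2[CO3²⁻] = (α₁ + 2α₂)·DIC
At pH 7.87: [H⁺]/K1 = 10^-1.91 = 0.012303, K2/[H⁺] = 10^-1.20 = 0.063096
α₁ = 1/(1 + 0.012303 + 0.063096) = 1/1.0754 = 0.9299; α₂ = α₁·K2/[H⁺] = 0.05867
α₁ + 2α₂ = 1.0472
DIC = CA / (α₁ + 2α₂) = 2.36 / 1.0472 = 2.25 mmol/kg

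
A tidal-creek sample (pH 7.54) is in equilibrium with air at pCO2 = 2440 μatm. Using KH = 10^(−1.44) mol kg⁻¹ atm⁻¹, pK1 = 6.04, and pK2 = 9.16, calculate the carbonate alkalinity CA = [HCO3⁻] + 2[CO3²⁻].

[CO2*] = KH · pCO2 = 10^(−1.44) × 2440×10^-6 = 8.859×10^-5 mol/kg
α₀ = 1/(1 + K1/[H⁺] + K1K2/[H⁺]²) = 1/(1 + 10^+1.50 + 10^-0.12) = 0.02996
DIC = [CO2*]/α₀ = 8.859×10^-5 / 0.02996 = 2.957 mmol/kg
CA = (α₁ + 2α₂)·DIC = (0.9473 + 2×0.02272) × 2.957 = 2.94 mmol/kg

CA = 2.94 mmol/kg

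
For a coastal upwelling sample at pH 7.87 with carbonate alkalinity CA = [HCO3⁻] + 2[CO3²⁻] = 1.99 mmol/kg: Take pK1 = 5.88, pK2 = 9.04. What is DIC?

CA = [HCO3⁻] + 2[CO3²⁻] = (α₁ + 2α₂)·DIC
At pH 7.87: [H⁺]/K1 = 10^-1.99 = 0.010233, K2/[H⁺] = 10^-1.17 = 0.067608
α₁ = 1/(1 + 0.010233 + 0.067608) = 1/1.0778 = 0.9278; α₂ = α₁·K2/[H⁺] = 0.06273
α₁ + 2α₂ = 1.0532
DIC = CA / (α₁ + 2α₂) = 1.99 / 1.0532 = 1.89 mmol/kg

DIC = 1.89 mmol/kg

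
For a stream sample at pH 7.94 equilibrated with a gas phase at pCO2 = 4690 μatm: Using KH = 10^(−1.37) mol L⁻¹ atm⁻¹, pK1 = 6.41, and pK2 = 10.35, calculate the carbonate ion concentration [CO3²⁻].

[CO2*] = KH · pCO2 = 10^(−1.37) × 4690×10^-6 = 2.001×10^-4 mol/L
α₀ = 1/(1 + K1/[H⁺] + K1K2/[H⁺]²) = 1/(1 + 10^+1.53 + 10^-0.88) = 0.02856
DIC = [CO2*]/α₀ = 2.001×10^-4 / 0.02856 = 7.006 mmol/L
[CO3²⁻] = α₂·DIC; α₂ = 0.003765, so [CO3²⁻] = 0.003765 × 7.006 = 0.0264 mmol/L

[CO3²⁻] = 0.0264 mmol/L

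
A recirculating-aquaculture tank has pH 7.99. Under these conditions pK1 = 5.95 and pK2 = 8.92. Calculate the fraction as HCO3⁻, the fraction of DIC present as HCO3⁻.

α₁ = 1 / (1 + [H⁺]/K1 + K2/[H⁺]) = 1 / (1 + 10^-2.04 + 10^-0.93)
   = 1 / (1 + 0.0091201 + 0.11749) = 1/1.1266 = 0.8876

α₁ = 0.888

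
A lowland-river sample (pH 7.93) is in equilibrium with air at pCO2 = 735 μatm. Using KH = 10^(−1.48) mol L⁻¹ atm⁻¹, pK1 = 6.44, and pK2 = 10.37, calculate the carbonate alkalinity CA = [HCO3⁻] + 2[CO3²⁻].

CA = 0.758 mmol/L

[CO2*] = KH · pCO2 = 10^(−1.48) × 735×10^-6 = 2.434×10^-5 mol/L
α₀ = 1/(1 + K1/[H⁺] + K1K2/[H⁺]²) = 1/(1 + 10^+1.49 + 10^-0.95) = 0.03124
DIC = [CO2*]/α₀ = 2.434×10^-5 / 0.03124 = 0.7792 mmol/L
CA = (α₁ + 2α₂)·DIC = (0.9653 + 2×0.003505) × 0.7792 = 0.758 mmol/L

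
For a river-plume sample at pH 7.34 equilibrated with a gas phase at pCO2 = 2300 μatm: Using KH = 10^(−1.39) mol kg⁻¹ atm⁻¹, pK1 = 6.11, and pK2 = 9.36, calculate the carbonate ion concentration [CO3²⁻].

[CO2*] = KH · pCO2 = 10^(−1.39) × 2300×10^-6 = 9.370×10^-5 mol/kg
α₀ = 1/(1 + K1/[H⁺] + K1K2/[H⁺]²) = 1/(1 + 10^+1.23 + 10^-0.79) = 0.05511
DIC = [CO2*]/α₀ = 9.370×10^-5 / 0.05511 = 1.700 mmol/kg
[CO3²⁻] = α₂·DIC; α₂ = 0.008938, so [CO3²⁻] = 0.008938 × 1.700 = 0.0152 mmol/kg = 15.2 μmol/kg

[CO3²⁻] = 15.2 μmol/kg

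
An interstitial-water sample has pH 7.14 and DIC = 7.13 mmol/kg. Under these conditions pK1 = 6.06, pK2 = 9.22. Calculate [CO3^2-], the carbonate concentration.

[CO3²⁻] = 0.0543 mmol/kg

α₂ = 1 / (1 + [H⁺]/K2 + [H⁺]²/(K1K2)) = 1 / (1 + 10^+2.08 + 10^+1.00)
   = 1 / (1 + 120.23 + 10.000) = 1/131.23 = 0.007620
[CO3²⁻] = α₂ × DIC = 0.007620 × 7.13 = 0.0543 mmol/kg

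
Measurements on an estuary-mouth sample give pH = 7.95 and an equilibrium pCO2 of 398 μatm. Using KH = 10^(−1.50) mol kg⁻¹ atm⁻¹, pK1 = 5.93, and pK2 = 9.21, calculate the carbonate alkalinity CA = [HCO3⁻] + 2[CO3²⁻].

CA = 1.46 mmol/kg

[CO2*] = KH · pCO2 = 10^(−1.50) × 398×10^-6 = 1.259×10^-5 mol/kg
α₀ = 1/(1 + K1/[H⁺] + K1K2/[H⁺]²) = 1/(1 + 10^+2.02 + 10^+0.76) = 0.008971
DIC = [CO2*]/α₀ = 1.259×10^-5 / 0.008971 = 1.403 mmol/kg
CA = (α₁ + 2α₂)·DIC = (0.9394 + 2×0.05162) × 1.403 = 1.46 mmol/kg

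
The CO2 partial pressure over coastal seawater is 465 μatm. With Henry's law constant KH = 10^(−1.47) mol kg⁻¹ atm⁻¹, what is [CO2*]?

KH = 10^(−1.47) = 3.388×10^-2 mol kg⁻¹ atm⁻¹
[CO2*] = KH · pCO2 = 3.388×10^-2 × 465×10^-6 atm = 1.58×10^-5 mol/kg

[CO2*] = 15.8 μmol/kg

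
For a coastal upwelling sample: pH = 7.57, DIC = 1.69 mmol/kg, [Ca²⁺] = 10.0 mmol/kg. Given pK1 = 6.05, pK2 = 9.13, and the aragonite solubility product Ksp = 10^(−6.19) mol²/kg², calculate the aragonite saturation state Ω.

α₂ = 1 / (1 + [H⁺]/K2 + [H⁺]²/(K1K2)) = 1 / (1 + 10^+1.56 + 10^+0.04)
   = 1 / (1 + 36.308 + 1.0965) = 1/38.404 = 0.02604
[CO3²⁻] = α₂ × DIC = 0.02604 × 1.69 = 0.04401 mmol/kg
Ksp = 10^(−6.19) = 6.457×10^-7
Ω = [Ca²⁺][CO3²⁻]/Ksp = (10.0×10^-3)(4.401×10^-5) / 6.457×10^-7 = 0.682

Ω = 0.682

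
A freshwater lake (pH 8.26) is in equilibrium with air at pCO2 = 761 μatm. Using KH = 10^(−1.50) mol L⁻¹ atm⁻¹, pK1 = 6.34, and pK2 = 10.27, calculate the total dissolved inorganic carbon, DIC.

DIC = 2.05 mmol/L

[CO2*] = KH · pCO2 = 10^(−1.50) × 761×10^-6 = 2.406×10^-5 mol/L
α₀ = 1/(1 + K1/[H⁺] + K1K2/[H⁺]²) = 1/(1 + 10^+1.92 + 10^-0.09) = 0.01177
DIC = [CO2*]/α₀ = 2.406×10^-5 / 0.01177 = 2.05 mmol/L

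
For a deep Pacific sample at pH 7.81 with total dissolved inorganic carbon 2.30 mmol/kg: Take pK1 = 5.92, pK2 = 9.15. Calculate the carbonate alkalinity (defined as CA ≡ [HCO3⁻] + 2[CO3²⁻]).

CA = 2.37 mmol/kg

CA = [HCO3⁻] + 2[CO3²⁻] = (α₁ + 2α₂)·DIC
At pH 7.81: [H⁺]/K1 = 10^-1.89 = 0.012882, K2/[H⁺] = 10^-1.34 = 0.045709
α₁ = 1/(1 + 0.012882 + 0.045709) = 1/1.0586 = 0.9447; α₂ = α₁·K2/[H⁺] = 0.04318
α₁ + 2α₂ = 1.0310
CA = 1.0310 × 2.30 = 2.37 mmol/kg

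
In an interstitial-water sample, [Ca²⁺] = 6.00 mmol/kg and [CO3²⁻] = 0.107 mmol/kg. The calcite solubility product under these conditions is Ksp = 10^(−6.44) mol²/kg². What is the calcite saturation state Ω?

Ω = 1.77

Ksp = 10^(−6.44) = 3.631×10^-7
Ω = [Ca²⁺][CO3²⁻]/Ksp = (6.00×10^-3)(0.107×10^-3) / 3.631×10^-7 = 1.77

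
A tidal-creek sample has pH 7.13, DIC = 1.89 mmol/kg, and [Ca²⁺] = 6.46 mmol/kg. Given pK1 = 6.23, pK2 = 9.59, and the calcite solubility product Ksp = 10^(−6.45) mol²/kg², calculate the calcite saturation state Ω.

α₂ = 1 / (1 + [H⁺]/K2 + [H⁺]²/(K1K2)) = 1 / (1 + 10^+2.46 + 10^+1.56)
   = 1 / (1 + 288.40 + 36.308) = 1/325.71 = 0.003070
[CO3²⁻] = α₂ × DIC = 0.003070 × 1.89 = 0.005803 mmol/kg = 5.803 μmol/kg
Ksp = 10^(−6.45) = 3.548×10^-7
Ω = [Ca²⁺][CO3²⁻]/Ksp = (6.46×10^-3)(5.803×10^-6) / 3.548×10^-7 = 0.106

Ω = 0.106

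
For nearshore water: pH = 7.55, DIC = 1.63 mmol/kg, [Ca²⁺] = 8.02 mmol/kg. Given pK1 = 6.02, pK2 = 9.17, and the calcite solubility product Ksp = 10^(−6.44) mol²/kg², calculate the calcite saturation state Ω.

α₂ = 1 / (1 + [H⁺]/K2 + [H⁺]²/(K1K2)) = 1 / (1 + 10^+1.62 + 10^+0.09)
   = 1 / (1 + 41.687 + 1.2303) = 1/43.917 = 0.02277
[CO3²⁻] = α₂ × DIC = 0.02277 × 1.63 = 0.03712 mmol/kg
Ksp = 10^(−6.44) = 3.631×10^-7
Ω = [Ca²⁺][CO3²⁻]/Ksp = (8.02×10^-3)(3.712×10^-5) / 3.631×10^-7 = 0.820

Ω = 0.820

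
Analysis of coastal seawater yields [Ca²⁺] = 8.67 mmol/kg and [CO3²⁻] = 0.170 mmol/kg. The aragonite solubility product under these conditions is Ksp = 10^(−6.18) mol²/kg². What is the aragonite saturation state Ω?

Ksp = 10^(−6.18) = 6.607×10^-7
Ω = [Ca²⁺][CO3²⁻]/Ksp = (8.67×10^-3)(0.170×10^-3) / 6.607×10^-7 = 2.23

Ω = 2.23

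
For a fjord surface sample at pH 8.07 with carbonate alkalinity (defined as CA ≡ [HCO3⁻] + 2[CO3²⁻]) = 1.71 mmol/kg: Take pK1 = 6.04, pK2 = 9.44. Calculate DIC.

DIC = 1.66 mmol/kg

CA = [HCO3⁻] + 2[CO3²⁻] = (α₁ + 2α₂)·DIC
At pH 8.07: [H⁺]/K1 = 10^-2.03 = 0.0093325, K2/[H⁺] = 10^-1.37 = 0.042658
α₁ = 1/(1 + 0.0093325 + 0.042658) = 1/1.0520 = 0.9506; α₂ = α₁·K2/[H⁺] = 0.04055
α₁ + 2α₂ = 1.0317
DIC = CA / (α₁ + 2α₂) = 1.71 / 1.0317 = 1.66 mmol/kg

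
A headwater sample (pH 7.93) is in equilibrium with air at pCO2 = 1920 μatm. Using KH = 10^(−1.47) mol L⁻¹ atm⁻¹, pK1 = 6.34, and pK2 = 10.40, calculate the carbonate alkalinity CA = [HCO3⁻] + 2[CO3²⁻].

[CO2*] = KH · pCO2 = 10^(−1.47) × 1920×10^-6 = 6.506×10^-5 mol/L
α₀ = 1/(1 + K1/[H⁺] + K1K2/[H⁺]²) = 1/(1 + 10^+1.59 + 10^-0.88) = 0.02498
DIC = [CO2*]/α₀ = 6.506×10^-5 / 0.02498 = 2.605 mmol/L
CA = (α₁ + 2α₂)·DIC = (0.9717 + 2×0.003293) × 2.605 = 2.55 mmol/L

CA = 2.55 mmol/L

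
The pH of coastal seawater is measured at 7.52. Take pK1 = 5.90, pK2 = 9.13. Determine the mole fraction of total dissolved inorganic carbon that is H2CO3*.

α₀ = 1 / (1 + K1/[H⁺] + K1K2/[H⁺]²) = 1 / (1 + 10^+1.62 + 10^+0.01)
   = 1 / (1 + 41.687 + 1.0233) = 1/43.710 = 0.02288

α₀ = 0.0229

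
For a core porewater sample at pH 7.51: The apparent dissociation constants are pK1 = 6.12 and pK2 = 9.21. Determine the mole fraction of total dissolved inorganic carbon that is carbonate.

α₂ = 0.0188

α₂ = 1 / (1 + [H⁺]/K2 + [H⁺]²/(K1K2)) = 1 / (1 + 10^+1.70 + 10^+0.31)
   = 1 / (1 + 50.119 + 2.0417) = 1/53.160 = 0.01881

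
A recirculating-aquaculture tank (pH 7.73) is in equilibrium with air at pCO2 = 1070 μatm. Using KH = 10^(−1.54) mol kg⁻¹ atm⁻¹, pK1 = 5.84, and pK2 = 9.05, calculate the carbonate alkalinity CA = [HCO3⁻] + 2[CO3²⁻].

CA = 2.62 mmol/kg

[CO2*] = KH · pCO2 = 10^(−1.54) × 1070×10^-6 = 3.086×10^-5 mol/kg
α₀ = 1/(1 + K1/[H⁺] + K1K2/[H⁺]²) = 1/(1 + 10^+1.89 + 10^+0.57) = 0.01214
DIC = [CO2*]/α₀ = 3.086×10^-5 / 0.01214 = 2.541 mmol/kg
CA = (α₁ + 2α₂)·DIC = (0.9427 + 2×0.04512) × 2.541 = 2.62 mmol/kg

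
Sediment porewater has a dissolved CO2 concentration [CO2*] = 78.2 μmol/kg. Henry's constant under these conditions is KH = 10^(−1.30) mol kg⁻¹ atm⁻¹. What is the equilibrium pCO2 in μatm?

pCO2 = 1560 μatm

KH = 10^(−1.30) = 5.012×10^-2 mol kg⁻¹ atm⁻¹
pCO2 = [CO2*]/KH = 78.2×10^-6 / 5.012×10^-2 = 1.56×10^-3 atm = 1560 μatm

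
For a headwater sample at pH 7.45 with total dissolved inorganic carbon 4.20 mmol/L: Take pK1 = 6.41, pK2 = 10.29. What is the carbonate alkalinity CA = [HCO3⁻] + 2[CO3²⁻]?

CA = 3.85 mmol/L

CA = [HCO3⁻] + 2[CO3²⁻] = (α₁ + 2α₂)·DIC
At pH 7.45: [H⁺]/K1 = 10^-1.04 = 0.091201, K2/[H⁺] = 10^-2.84 = 0.0014454
α₁ = 1/(1 + 0.091201 + 0.0014454) = 1/1.0926 = 0.9152; α₂ = α₁·K2/[H⁺] = 0.001323
α₁ + 2α₂ = 0.9179
CA = 0.9179 × 4.20 = 3.85 mmol/L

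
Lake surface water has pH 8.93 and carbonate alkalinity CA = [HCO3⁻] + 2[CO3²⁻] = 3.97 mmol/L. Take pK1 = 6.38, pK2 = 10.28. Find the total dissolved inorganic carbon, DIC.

DIC = 3.82 mmol/L

CA = [HCO3⁻] + 2[CO3²⁻] = (α₁ + 2α₂)·DIC
At pH 8.93: [H⁺]/K1 = 10^-2.55 = 0.0028184, K2/[H⁺] = 10^-1.35 = 0.044668
α₁ = 1/(1 + 0.0028184 + 0.044668) = 1/1.0475 = 0.9547; α₂ = α₁·K2/[H⁺] = 0.04264
α₁ + 2α₂ = 1.0400
DIC = CA / (α₁ + 2α₂) = 3.97 / 1.0400 = 3.82 mmol/L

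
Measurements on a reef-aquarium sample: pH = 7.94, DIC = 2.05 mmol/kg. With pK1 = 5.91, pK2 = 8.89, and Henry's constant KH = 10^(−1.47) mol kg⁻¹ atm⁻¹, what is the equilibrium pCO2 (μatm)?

α₀ = 1 / (1 + K1/[H⁺] + K1K2/[H⁺]²) = 1 / (1 + 10^+2.03 + 10^+1.08)
   = 1 / (1 + 107.15 + 12.023) = 1/120.17 = 0.008321
[CO2*] = α₀ × DIC = 0.008321 × 2.05 = 0.01706 mmol/kg = 17.06 μmol/kg
pCO2 = [CO2*]/KH = 1.706×10^-5 / 3.388×10^-2 = 503 μatm

pCO2 = 503 μatm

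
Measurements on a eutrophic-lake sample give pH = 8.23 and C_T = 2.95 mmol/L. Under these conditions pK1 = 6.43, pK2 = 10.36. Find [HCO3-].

α₁ = 1 / (1 + [H⁺]/K1 + K2/[H⁺]) = 1 / (1 + 10^-1.80 + 10^-2.13)
   = 1 / (1 + 0.015849 + 0.0074131) = 1/1.0233 = 0.9773
[HCO3⁻] = α₁ × DIC = 0.9773 × 2.95 = 2.88 mmol/L

[HCO3⁻] = 2.88 mmol/L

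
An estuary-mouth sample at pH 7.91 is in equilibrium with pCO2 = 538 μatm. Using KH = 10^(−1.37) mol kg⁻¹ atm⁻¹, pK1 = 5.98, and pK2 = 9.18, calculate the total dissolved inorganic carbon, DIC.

DIC = 2.08 mmol/kg

[CO2*] = KH · pCO2 = 10^(−1.37) × 538×10^-6 = 2.295×10^-5 mol/kg
α₀ = 1/(1 + K1/[H⁺] + K1K2/[H⁺]²) = 1/(1 + 10^+1.93 + 10^+0.66) = 0.01103
DIC = [CO2*]/α₀ = 2.295×10^-5 / 0.01103 = 2.08 mmol/kg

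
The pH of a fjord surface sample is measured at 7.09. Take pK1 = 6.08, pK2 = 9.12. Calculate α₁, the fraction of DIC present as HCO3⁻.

α₁ = 1 / (1 + [H⁺]/K1 + K2/[H⁺]) = 1 / (1 + 10^-1.01 + 10^-2.03)
   = 1 / (1 + 0.097724 + 0.0093325) = 1/1.1071 = 0.9033

α₁ = 0.903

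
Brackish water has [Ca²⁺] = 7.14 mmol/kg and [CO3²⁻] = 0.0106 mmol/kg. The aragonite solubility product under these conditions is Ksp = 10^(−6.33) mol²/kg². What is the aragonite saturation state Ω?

Ω = 0.162

Ksp = 10^(−6.33) = 4.677×10^-7
Ω = [Ca²⁺][CO3²⁻]/Ksp = (7.14×10^-3)(0.0106×10^-3) / 4.677×10^-7 = 0.162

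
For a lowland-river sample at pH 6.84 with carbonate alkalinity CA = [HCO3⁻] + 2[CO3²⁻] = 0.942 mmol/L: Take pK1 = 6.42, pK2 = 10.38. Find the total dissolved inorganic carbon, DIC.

DIC = 1.30 mmol/L

CA = [HCO3⁻] + 2[CO3²⁻] = (α₁ + 2α₂)·DIC
At pH 6.84: [H⁺]/K1 = 10^-0.42 = 0.38019, K2/[H⁺] = 10^-3.54 = 0.00028840
α₁ = 1/(1 + 0.38019 + 0.00028840) = 1/1.3805 = 0.7244; α₂ = α₁·K2/[H⁺] = 0.0002089
α₁ + 2α₂ = 0.7248
DIC = CA / (α₁ + 2α₂) = 0.942 / 0.7248 = 1.30 mmol/L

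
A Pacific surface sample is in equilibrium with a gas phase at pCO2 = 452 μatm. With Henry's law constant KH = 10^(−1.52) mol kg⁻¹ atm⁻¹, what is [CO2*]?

[CO2*] = 13.7 μmol/kg

KH = 10^(−1.52) = 3.020×10^-2 mol kg⁻¹ atm⁻¹
[CO2*] = KH · pCO2 = 3.020×10^-2 × 452×10^-6 atm = 1.37×10^-5 mol/kg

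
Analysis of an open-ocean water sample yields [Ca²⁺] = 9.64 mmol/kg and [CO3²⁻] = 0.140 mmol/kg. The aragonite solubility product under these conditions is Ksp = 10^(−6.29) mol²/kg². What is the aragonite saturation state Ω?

Ω = 2.63

Ksp = 10^(−6.29) = 5.129×10^-7
Ω = [Ca²⁺][CO3²⁻]/Ksp = (9.64×10^-3)(0.140×10^-3) / 5.129×10^-7 = 2.63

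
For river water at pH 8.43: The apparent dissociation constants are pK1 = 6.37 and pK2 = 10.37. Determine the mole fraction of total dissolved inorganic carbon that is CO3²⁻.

α₂ = 1 / (1 + [H⁺]/K2 + [H⁺]²/(K1K2)) = 1 / (1 + 10^+1.94 + 10^-0.12)
   = 1 / (1 + 87.096 + 0.75858) = 1/88.855 = 0.01125

α₂ = 0.0113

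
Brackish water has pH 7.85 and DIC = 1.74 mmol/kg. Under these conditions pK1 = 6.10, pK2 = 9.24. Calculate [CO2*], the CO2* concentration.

[CO2*] = 0.0292 mmol/kg

α₀ = 1 / (1 + K1/[H⁺] + K1K2/[H⁺]²) = 1 / (1 + 10^+1.75 + 10^+0.36)
   = 1 / (1 + 56.234 + 2.2909) = 1/59.525 = 0.01680
[CO2*] = α₀ × DIC = 0.01680 × 1.74 = 0.0292 mmol/kg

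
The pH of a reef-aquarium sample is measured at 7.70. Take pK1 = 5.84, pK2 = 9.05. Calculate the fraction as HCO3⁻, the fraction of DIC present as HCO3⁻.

α₁ = 0.945

α₁ = 1 / (1 + [H⁺]/K1 + K2/[H⁺]) = 1 / (1 + 10^-1.86 + 10^-1.35)
   = 1 / (1 + 0.013804 + 0.044668) = 1/1.0585 = 0.9448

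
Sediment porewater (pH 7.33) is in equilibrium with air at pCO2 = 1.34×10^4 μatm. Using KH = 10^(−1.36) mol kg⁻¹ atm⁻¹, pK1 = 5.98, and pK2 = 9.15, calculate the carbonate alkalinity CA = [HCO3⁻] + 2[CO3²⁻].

[CO2*] = KH · pCO2 = 10^(−1.36) × 1.34×10^4×10^-6 = 5.849×10^-4 mol/kg
α₀ = 1/(1 + K1/[H⁺] + K1K2/[H⁺]²) = 1/(1 + 10^+1.35 + 10^-0.47) = 0.04215
DIC = [CO2*]/α₀ = 5.849×10^-4 / 0.04215 = 13.88 mmol/kg
CA = (α₁ + 2α₂)·DIC = (0.9436 + 2×0.01428) × 13.88 = 13.5 mmol/kg

CA = 13.5 mmol/kg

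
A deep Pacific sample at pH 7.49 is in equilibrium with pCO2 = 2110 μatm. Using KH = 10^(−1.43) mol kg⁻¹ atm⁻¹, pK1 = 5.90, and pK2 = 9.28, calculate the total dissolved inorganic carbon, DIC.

[CO2*] = KH · pCO2 = 10^(−1.43) × 2110×10^-6 = 7.839×10^-5 mol/kg
α₀ = 1/(1 + K1/[H⁺] + K1K2/[H⁺]²) = 1/(1 + 10^+1.59 + 10^-0.20) = 0.02467
DIC = [CO2*]/α₀ = 7.839×10^-5 / 0.02467 = 3.18 mmol/kg

DIC = 3.18 mmol/kg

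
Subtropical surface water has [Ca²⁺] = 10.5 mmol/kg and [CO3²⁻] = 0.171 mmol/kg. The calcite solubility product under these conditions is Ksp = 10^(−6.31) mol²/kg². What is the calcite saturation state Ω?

Ω = 3.67

Ksp = 10^(−6.31) = 4.898×10^-7
Ω = [Ca²⁺][CO3²⁻]/Ksp = (10.5×10^-3)(0.171×10^-3) / 4.898×10^-7 = 3.67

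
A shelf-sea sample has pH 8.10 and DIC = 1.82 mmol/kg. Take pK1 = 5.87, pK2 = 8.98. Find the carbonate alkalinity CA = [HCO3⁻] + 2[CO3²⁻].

CA = 2.02 mmol/kg

CA = [HCO3⁻] + 2[CO3²⁻] = (α₁ + 2α₂)·DIC
At pH 8.10: [H⁺]/K1 = 10^-2.23 = 0.0058884, K2/[H⁺] = 10^-0.88 = 0.13183
α₁ = 1/(1 + 0.0058884 + 0.13183) = 1/1.1377 = 0.8790; α₂ = α₁·K2/[H⁺] = 0.1159
α₁ + 2α₂ = 1.1107
CA = 1.1107 × 1.82 = 2.02 mmol/kg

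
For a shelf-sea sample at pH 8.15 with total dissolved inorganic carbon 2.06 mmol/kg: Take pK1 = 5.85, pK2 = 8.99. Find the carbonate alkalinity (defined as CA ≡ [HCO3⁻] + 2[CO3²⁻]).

CA = 2.31 mmol/kg

CA = [HCO3⁻] + 2[CO3²⁻] = (α₁ + 2α₂)·DIC
At pH 8.15: [H⁺]/K1 = 10^-2.30 = 0.0050119, K2/[H⁺] = 10^-0.84 = 0.14454
α₁ = 1/(1 + 0.0050119 + 0.14454) = 1/1.1496 = 0.8699; α₂ = α₁·K2/[H⁺] = 0.1257
α₁ + 2α₂ = 1.1214
CA = 1.1214 × 2.06 = 2.31 mmol/kg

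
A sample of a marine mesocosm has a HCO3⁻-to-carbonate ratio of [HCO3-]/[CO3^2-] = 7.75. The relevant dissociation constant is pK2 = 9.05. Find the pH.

pH = 8.16

From K2 = [H⁺][CO3^2-]/[HCO3-]:  pH = pK2 − log₁₀([HCO3-]/[CO3^2-])
log₁₀(7.75) = +0.889
pH = 9.05 − (+0.889) = 8.16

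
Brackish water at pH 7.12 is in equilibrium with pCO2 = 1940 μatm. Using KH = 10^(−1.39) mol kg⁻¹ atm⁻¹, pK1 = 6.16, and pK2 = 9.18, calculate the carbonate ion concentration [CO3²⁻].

[CO3²⁻] = 6.28 μmol/kg

[CO2*] = KH · pCO2 = 10^(−1.39) × 1940×10^-6 = 7.903×10^-5 mol/kg
α₀ = 1/(1 + K1/[H⁺] + K1K2/[H⁺]²) = 1/(1 + 10^+0.96 + 10^-1.10) = 0.09804
DIC = [CO2*]/α₀ = 7.903×10^-5 / 0.09804 = 0.8061 mmol/kg
[CO3²⁻] = α₂·DIC; α₂ = 0.007788, so [CO3²⁻] = 0.007788 × 0.8061 = 0.00628 mmol/kg = 6.28 μmol/kg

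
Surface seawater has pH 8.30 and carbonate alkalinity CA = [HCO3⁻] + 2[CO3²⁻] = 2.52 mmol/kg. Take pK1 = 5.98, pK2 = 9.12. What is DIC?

CA = [HCO3⁻] + 2[CO3²⁻] = (α₁ + 2α₂)·DIC
At pH 8.30: [H⁺]/K1 = 10^-2.32 = 0.0047863, K2/[H⁺] = 10^-0.82 = 0.15136
α₁ = 1/(1 + 0.0047863 + 0.15136) = 1/1.1561 = 0.8649; α₂ = α₁·K2/[H⁺] = 0.1309
α₁ + 2α₂ = 1.1268
DIC = CA / (α₁ + 2α₂) = 2.52 / 1.1268 = 2.24 mmol/kg

DIC = 2.24 mmol/kg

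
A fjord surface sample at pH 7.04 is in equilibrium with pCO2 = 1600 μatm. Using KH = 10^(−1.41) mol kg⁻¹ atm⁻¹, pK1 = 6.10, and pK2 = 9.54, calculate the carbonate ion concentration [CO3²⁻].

[CO2*] = KH · pCO2 = 10^(−1.41) × 1600×10^-6 = 6.225×10^-5 mol/kg
α₀ = 1/(1 + K1/[H⁺] + K1K2/[H⁺]²) = 1/(1 + 10^+0.94 + 10^-1.56) = 0.1027
DIC = [CO2*]/α₀ = 6.225×10^-5 / 0.1027 = 0.6061 mmol/kg
[CO3²⁻] = α₂·DIC; α₂ = 0.002829, so [CO3²⁻] = 0.002829 × 0.6061 = 0.00171 mmol/kg = 1.71 μmol/kg

[CO3²⁻] = 1.71 μmol/kg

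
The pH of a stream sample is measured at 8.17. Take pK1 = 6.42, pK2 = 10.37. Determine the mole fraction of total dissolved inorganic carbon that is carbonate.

α₂ = 1 / (1 + [H⁺]/K2 + [H⁺]²/(K1K2)) = 1 / (1 + 10^+2.20 + 10^+0.45)
   = 1 / (1 + 158.49 + 2.8184) = 1/162.31 = 0.006161

α₂ = 0.00616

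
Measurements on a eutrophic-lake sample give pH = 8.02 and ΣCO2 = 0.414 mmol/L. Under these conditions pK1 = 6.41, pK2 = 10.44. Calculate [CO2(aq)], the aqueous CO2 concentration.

[CO2*] = 9.88 μmol/L

α₀ = 1 / (1 + K1/[H⁺] + K1K2/[H⁺]²) = 1 / (1 + 10^+1.61 + 10^-0.81)
   = 1 / (1 + 40.738 + 0.15488) = 1/41.893 = 0.02387
[CO2*] = α₀ × DIC = 0.02387 × 0.414 = 0.00988 mmol/L = 9.88 μmol/L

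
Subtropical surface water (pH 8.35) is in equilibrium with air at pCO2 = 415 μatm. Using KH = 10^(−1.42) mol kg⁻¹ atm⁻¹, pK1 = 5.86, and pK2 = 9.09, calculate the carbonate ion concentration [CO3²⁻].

[CO2*] = KH · pCO2 = 10^(−1.42) × 415×10^-6 = 1.578×10^-5 mol/kg
α₀ = 1/(1 + K1/[H⁺] + K1K2/[H⁺]²) = 1/(1 + 10^+2.49 + 10^+1.75) = 0.002730
DIC = [CO2*]/α₀ = 1.578×10^-5 / 0.002730 = 5.779 mmol/kg
[CO3²⁻] = α₂·DIC; α₂ = 0.1535, so [CO3²⁻] = 0.1535 × 5.779 = 0.887 mmol/kg

[CO3²⁻] = 0.887 mmol/kg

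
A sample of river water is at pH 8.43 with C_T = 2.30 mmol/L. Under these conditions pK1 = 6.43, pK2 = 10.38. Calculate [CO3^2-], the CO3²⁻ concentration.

α₂ = 1 / (1 + [H⁺]/K2 + [H⁺]²/(K1K2)) = 1 / (1 + 10^+1.95 + 10^-0.05)
   = 1 / (1 + 89.125 + 0.89125) = 1/91.016 = 0.01099
[CO3²⁻] = α₂ × DIC = 0.01099 × 2.30 = 0.0253 mmol/L

[CO3²⁻] = 0.0253 mmol/L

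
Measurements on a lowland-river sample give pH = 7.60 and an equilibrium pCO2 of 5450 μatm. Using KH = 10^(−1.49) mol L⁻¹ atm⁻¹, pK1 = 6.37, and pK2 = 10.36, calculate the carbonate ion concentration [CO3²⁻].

[CO2*] = KH · pCO2 = 10^(−1.49) × 5450×10^-6 = 1.764×10^-4 mol/L
α₀ = 1/(1 + K1/[H⁺] + K1K2/[H⁺]²) = 1/(1 + 10^+1.23 + 10^-1.53) = 0.05552
DIC = [CO2*]/α₀ = 1.764×10^-4 / 0.05552 = 3.177 mmol/L
[CO3²⁻] = α₂·DIC; α₂ = 0.001638, so [CO3²⁻] = 0.001638 × 3.177 = 0.00520 mmol/L = 5.20 μmol/L

[CO3²⁻] = 5.20 μmol/L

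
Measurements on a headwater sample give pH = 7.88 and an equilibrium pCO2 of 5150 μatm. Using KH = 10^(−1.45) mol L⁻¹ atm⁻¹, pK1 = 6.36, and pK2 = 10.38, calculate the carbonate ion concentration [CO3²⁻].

[CO2*] = KH · pCO2 = 10^(−1.45) × 5150×10^-6 = 1.827×10^-4 mol/L
α₀ = 1/(1 + K1/[H⁺] + K1K2/[H⁺]²) = 1/(1 + 10^+1.52 + 10^-0.98) = 0.02922
DIC = [CO2*]/α₀ = 1.827×10^-4 / 0.02922 = 6.253 mmol/L
[CO3²⁻] = α₂·DIC; α₂ = 0.003060, so [CO3²⁻] = 0.003060 × 6.253 = 0.0191 mmol/L = 19.1 μmol/L

[CO3²⁻] = 19.1 μmol/L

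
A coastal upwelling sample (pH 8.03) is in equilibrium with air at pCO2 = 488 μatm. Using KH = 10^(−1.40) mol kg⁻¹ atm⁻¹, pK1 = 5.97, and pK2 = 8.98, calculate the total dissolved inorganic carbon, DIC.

[CO2*] = KH · pCO2 = 10^(−1.40) × 488×10^-6 = 1.943×10^-5 mol/kg
α₀ = 1/(1 + K1/[H⁺] + K1K2/[H⁺]²) = 1/(1 + 10^+2.06 + 10^+1.11) = 0.007770
DIC = [CO2*]/α₀ = 1.943×10^-5 / 0.007770 = 2.50 mmol/kg

DIC = 2.50 mmol/kg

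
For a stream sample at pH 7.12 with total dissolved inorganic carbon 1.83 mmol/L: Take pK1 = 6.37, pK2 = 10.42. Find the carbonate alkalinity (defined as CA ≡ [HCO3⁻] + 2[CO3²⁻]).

CA = [HCO3⁻] + 2[CO3²⁻] = (α₁ + 2α₂)·DIC
At pH 7.12: [H⁺]/K1 = 10^-0.75 = 0.17783, K2/[H⁺] = 10^-3.30 = 0.00050119
α₁ = 1/(1 + 0.17783 + 0.00050119) = 1/1.1783 = 0.8487; α₂ = α₁·K2/[H⁺] = 0.0004253
α₁ + 2α₂ = 0.8495
CA = 0.8495 × 1.83 = 1.55 mmol/L

CA = 1.55 mmol/L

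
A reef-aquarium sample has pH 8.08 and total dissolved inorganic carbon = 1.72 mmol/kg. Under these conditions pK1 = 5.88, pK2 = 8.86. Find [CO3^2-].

[CO3²⁻] = 0.244 mmol/kg

α₂ = 1 / (1 + [H⁺]/K2 + [H⁺]²/(K1K2)) = 1 / (1 + 10^+0.78 + 10^-1.42)
   = 1 / (1 + 6.0256 + 0.038019) = 1/7.0636 = 0.1416
[CO3²⁻] = α₂ × DIC = 0.1416 × 1.72 = 0.244 mmol/kg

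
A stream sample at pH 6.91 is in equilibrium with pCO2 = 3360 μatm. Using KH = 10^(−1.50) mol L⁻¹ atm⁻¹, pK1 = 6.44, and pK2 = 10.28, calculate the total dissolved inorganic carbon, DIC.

[CO2*] = KH · pCO2 = 10^(−1.50) × 3360×10^-6 = 1.063×10^-4 mol/L
α₀ = 1/(1 + K1/[H⁺] + K1K2/[H⁺]²) = 1/(1 + 10^+0.47 + 10^-2.90) = 0.2530
DIC = [CO2*]/α₀ = 1.063×10^-4 / 0.2530 = 0.420 mmol/L

DIC = 0.420 mmol/L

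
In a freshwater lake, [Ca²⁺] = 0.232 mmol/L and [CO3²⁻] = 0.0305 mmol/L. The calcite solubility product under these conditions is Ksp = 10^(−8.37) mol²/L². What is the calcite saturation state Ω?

Ksp = 10^(−8.37) = 4.266×10^-9
Ω = [Ca²⁺][CO3²⁻]/Ksp = (0.232×10^-3)(0.0305×10^-3) / 4.266×10^-9 = 1.66

Ω = 1.66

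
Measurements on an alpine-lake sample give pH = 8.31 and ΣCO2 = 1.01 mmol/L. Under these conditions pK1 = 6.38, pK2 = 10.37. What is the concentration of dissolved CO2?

[CO2*] = 11.6 μmol/L

α₀ = 1 / (1 + K1/[H⁺] + K1K2/[H⁺]²) = 1 / (1 + 10^+1.93 + 10^-0.13)
   = 1 / (1 + 85.114 + 0.74131) = 1/86.855 = 0.01151
[CO2*] = α₀ × DIC = 0.01151 × 1.01 = 0.0116 mmol/L = 11.6 μmol/L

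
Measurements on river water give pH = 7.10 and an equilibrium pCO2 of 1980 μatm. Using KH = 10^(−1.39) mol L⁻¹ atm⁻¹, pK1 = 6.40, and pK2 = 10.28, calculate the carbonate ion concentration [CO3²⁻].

[CO3²⁻] = 0.267 μmol/L

[CO2*] = KH · pCO2 = 10^(−1.39) × 1980×10^-6 = 8.066×10^-5 mol/L
α₀ = 1/(1 + K1/[H⁺] + K1K2/[H⁺]²) = 1/(1 + 10^+0.70 + 10^-2.48) = 0.1662
DIC = [CO2*]/α₀ = 8.066×10^-5 / 0.1662 = 0.4852 mmol/L
[CO3²⁻] = α₂·DIC; α₂ = 0.0005505, so [CO3²⁻] = 0.0005505 × 0.4852 = 0.000267 mmol/L = 0.267 μmol/L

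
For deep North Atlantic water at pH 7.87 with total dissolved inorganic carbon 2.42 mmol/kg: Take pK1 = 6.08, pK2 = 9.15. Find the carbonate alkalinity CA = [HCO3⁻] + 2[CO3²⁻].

CA = 2.50 mmol/kg

CA = [HCO3⁻] + 2[CO3²⁻] = (α₁ + 2α₂)·DIC
At pH 7.87: [H⁺]/K1 = 10^-1.79 = 0.016218, K2/[H⁺] = 10^-1.28 = 0.052481
α₁ = 1/(1 + 0.016218 + 0.052481) = 1/1.0687 = 0.9357; α₂ = α₁·K2/[H⁺] = 0.04911
α₁ + 2α₂ = 1.0339
CA = 1.0339 × 2.42 = 2.50 mmol/kg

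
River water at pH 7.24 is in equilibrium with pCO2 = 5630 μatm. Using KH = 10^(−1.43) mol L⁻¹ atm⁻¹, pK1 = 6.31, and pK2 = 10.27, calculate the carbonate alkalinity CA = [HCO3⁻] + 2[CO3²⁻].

[CO2*] = KH · pCO2 = 10^(−1.43) × 5630×10^-6 = 2.092×10^-4 mol/L
α₀ = 1/(1 + K1/[H⁺] + K1K2/[H⁺]²) = 1/(1 + 10^+0.93 + 10^-2.10) = 0.1050
DIC = [CO2*]/α₀ = 2.092×10^-4 / 0.1050 = 1.991 mmol/L
CA = (α₁ + 2α₂)·DIC = (0.8941 + 2×0.0008344) × 1.991 = 1.78 mmol/L

CA = 1.78 mmol/L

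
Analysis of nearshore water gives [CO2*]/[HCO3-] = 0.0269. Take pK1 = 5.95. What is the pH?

From K1 = [H⁺][HCO3-]/[CO2*]:  pH = pK1 − log₁₀([CO2*]/[HCO3-])
log₁₀(0.0269) = -1.570
pH = 5.95 − (-1.570) = 7.52

pH = 7.52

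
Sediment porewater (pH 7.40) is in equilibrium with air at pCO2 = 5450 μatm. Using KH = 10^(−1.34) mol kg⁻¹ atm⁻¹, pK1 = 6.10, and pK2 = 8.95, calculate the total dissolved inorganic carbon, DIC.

DIC = 5.36 mmol/kg

[CO2*] = KH · pCO2 = 10^(−1.34) × 5450×10^-6 = 2.491×10^-4 mol/kg
α₀ = 1/(1 + K1/[H⁺] + K1K2/[H⁺]²) = 1/(1 + 10^+1.30 + 10^-0.25) = 0.04648
DIC = [CO2*]/α₀ = 2.491×10^-4 / 0.04648 = 5.36 mmol/kg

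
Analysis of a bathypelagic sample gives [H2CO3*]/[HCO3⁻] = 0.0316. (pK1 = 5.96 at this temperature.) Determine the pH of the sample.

pH = 7.46

From K1 = [H⁺][HCO3⁻]/[H2CO3*]:  pH = pK1 − log₁₀([H2CO3*]/[HCO3⁻])
log₁₀(0.0316) = -1.500
pH = 5.96 − (-1.500) = 7.46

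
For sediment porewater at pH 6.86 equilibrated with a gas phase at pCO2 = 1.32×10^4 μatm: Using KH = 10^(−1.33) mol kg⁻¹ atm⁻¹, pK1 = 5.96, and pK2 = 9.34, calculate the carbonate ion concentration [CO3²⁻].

[CO3²⁻] = 16.2 μmol/kg

[CO2*] = KH · pCO2 = 10^(−1.33) × 1.32×10^4×10^-6 = 6.174×10^-4 mol/kg
α₀ = 1/(1 + K1/[H⁺] + K1K2/[H⁺]²) = 1/(1 + 10^+0.90 + 10^-1.58) = 0.1115
DIC = [CO2*]/α₀ = 6.174×10^-4 / 0.1115 = 5.538 mmol/kg
[CO3²⁻] = α₂·DIC; α₂ = 0.002932, so [CO3²⁻] = 0.002932 × 5.538 = 0.0162 mmol/kg = 16.2 μmol/kg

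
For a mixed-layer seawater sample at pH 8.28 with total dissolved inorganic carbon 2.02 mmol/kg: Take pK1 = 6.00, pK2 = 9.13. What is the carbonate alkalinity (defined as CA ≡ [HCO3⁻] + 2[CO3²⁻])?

CA = 2.26 mmol/kg

CA = [HCO3⁻] + 2[CO3²⁻] = (α₁ + 2α₂)·DIC
At pH 8.28: [H⁺]/K1 = 10^-2.28 = 0.0052481, K2/[H⁺] = 10^-0.85 = 0.14125
α₁ = 1/(1 + 0.0052481 + 0.14125) = 1/1.1465 = 0.8722; α₂ = α₁·K2/[H⁺] = 0.1232
α₁ + 2α₂ = 1.1186
CA = 1.1186 × 2.02 = 2.26 mmol/kg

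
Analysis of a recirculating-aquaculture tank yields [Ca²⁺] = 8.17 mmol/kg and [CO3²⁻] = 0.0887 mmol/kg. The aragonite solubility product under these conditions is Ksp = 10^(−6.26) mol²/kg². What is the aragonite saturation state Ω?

Ksp = 10^(−6.26) = 5.495×10^-7
Ω = [Ca²⁺][CO3²⁻]/Ksp = (8.17×10^-3)(0.0887×10^-3) / 5.495×10^-7 = 1.32

Ω = 1.32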